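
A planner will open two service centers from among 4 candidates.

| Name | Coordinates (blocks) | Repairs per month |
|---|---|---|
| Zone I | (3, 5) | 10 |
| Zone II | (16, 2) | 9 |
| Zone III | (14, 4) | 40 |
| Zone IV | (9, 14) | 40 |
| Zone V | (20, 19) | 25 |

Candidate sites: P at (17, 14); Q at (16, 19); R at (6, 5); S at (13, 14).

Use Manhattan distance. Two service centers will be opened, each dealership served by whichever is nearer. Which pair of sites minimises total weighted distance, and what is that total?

Evaluate every pair (each demand assigned to the nearer of the two):
  {R, S}: total = 967
  {Q, S}: total = 1025
  {P, R}: total = 1027
  {Q, R}: total = 1087
  {P, S}: total = 1107
  {P, Q}: total = 1287
Best pair: {R, S} with total 967.

{R, S}, total 967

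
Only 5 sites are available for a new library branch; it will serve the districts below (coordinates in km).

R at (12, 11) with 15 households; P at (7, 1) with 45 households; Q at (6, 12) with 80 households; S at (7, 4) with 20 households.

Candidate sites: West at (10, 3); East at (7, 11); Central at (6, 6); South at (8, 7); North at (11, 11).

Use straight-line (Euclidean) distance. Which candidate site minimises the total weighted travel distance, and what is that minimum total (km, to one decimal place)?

East, total 778.1 km

Total weighted distance at each candidate:
  West (10, 3): total = 1137.1
  East (7, 11): total = 778.1
  Central (6, 6): total = 871.3
  South (8, 7): total = 852.6
  North (11, 11): total = 1068.8
Minimum is at East with total 778.1 km.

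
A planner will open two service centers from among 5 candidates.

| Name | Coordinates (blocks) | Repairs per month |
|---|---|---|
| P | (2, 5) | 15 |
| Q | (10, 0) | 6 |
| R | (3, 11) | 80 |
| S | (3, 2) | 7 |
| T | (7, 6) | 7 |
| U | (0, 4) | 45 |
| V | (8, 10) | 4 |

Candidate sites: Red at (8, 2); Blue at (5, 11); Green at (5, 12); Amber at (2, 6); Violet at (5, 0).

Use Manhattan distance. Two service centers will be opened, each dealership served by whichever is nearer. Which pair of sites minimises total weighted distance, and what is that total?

{Blue, Amber}, total 525

Evaluate every pair (each demand assigned to the nearer of the two):
  {Blue, Amber}: total = 525
  {Green, Amber}: total = 609
  {Red, Amber}: total = 801
  {Blue, Violet}: total = 808
  {Amber, Violet}: total = 808
  {Red, Blue}: total = 855
  {Green, Violet}: total = 899
  {Red, Green}: total = 939
  {Blue, Green}: total = 1073
  {Red, Violet}: total = 1684
Best pair: {Blue, Amber} with total 525.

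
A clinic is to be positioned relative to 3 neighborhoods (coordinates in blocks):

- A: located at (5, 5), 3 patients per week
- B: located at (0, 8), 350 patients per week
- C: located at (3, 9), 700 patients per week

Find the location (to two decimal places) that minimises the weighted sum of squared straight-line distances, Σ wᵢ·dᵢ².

(2.01, 8.66)

The minimiser of Σwᵢ‖p−pᵢ‖² is the weighted centroid p* = (Σwᵢpᵢ)/(Σwᵢ).
Σwᵢ = 1053.
Σwᵢxᵢ = 3·5 + 350·0 + 700·3 = 2115.
Σwᵢyᵢ = 3·5 + 350·8 + 700·9 = 9115.
x* = 2115/1053 = 2.01, y* = 9115/1053 = 8.66.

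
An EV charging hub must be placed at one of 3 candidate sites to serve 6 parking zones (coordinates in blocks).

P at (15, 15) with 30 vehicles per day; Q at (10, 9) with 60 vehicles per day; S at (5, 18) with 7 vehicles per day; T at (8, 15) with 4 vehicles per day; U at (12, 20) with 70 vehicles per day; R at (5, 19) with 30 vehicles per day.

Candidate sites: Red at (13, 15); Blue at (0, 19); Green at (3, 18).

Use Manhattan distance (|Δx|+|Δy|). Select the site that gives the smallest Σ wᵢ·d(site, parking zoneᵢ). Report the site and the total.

Red, total 1477 blocks

Total weighted distance at each candidate:
  Red (13, 15): total = 1477
  Blue (0, 19): total = 2920
  Green (3, 18): total = 2316
Minimum is at Red with total 1477 blocks.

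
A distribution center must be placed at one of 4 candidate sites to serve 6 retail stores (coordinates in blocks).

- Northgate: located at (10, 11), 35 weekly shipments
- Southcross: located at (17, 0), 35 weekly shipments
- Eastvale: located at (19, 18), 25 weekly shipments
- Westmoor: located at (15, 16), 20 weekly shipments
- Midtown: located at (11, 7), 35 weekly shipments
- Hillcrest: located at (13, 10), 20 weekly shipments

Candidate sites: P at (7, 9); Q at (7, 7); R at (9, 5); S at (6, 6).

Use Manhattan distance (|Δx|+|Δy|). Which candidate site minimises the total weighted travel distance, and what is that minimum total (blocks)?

Total weighted distance at each candidate:
  P (7, 9): total = 2015
  Q (7, 7): total = 2075
  R (9, 5): total = 1935
  S (6, 6): total = 2345
Minimum is at R with total 1935 blocks.

R, total 1935 blocks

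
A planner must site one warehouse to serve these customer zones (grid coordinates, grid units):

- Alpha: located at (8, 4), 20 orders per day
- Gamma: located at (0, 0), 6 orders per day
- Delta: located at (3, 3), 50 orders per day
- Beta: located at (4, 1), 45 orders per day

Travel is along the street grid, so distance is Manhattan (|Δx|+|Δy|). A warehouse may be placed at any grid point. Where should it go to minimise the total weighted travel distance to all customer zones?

Manhattan distance separates: Σwᵢ(|x−xᵢ|+|y−yᵢ|) = Σwᵢ|x−xᵢ| + Σwᵢ|y−yᵢ|, so x and y are optimised independently as 1-D weighted medians.
Total weight W = 121; half = 60.5.
x-coordinate, sorted with cumulative weight:
  x=0 (Gamma, w=6) cum 6
  x=3 (Delta, w=50) cum 56
  x=4 (Beta, w=45) cum 101  ← median
  x=8 (Alpha, w=20) cum 121
⇒ x* = 4
y-coordinate, sorted with cumulative weight:
  y=0 (Gamma, w=6) cum 6
  y=1 (Beta, w=45) cum 51
  y=3 (Delta, w=50) cum 101  ← median
  y=4 (Alpha, w=20) cum 121
⇒ y* = 3

(4, 3)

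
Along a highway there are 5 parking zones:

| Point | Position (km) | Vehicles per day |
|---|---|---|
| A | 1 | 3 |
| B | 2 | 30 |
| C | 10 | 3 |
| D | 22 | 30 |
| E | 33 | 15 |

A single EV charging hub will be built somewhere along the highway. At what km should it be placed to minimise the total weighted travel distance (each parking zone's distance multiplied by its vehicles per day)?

x = 22

For a sum of weighted absolute distances on a line, the optimum is the weighted median (not the mean). Total weight W = 81; half-weight = 40.5.
Sort by position and accumulate weight:
  km 1 (A, w=3) → cum 3
  km 2 (B, w=30) → cum 33
  km 10 (C, w=3) → cum 36
  km 22 (D, w=30) → cum 66  ≥ 40.5 → median here
  km 33 (E, w=15) → cum 81
Optimal location: km 22.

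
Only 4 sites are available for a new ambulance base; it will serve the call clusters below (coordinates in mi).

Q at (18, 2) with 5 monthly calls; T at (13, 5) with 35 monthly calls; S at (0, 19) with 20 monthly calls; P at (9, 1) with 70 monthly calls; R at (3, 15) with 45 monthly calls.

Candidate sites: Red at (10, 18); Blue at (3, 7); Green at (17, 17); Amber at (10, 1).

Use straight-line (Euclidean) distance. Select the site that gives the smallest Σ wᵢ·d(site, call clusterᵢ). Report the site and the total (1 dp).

Amber, total 1401.5 mi

Total weighted distance at each candidate:
  Red (10, 18): total = 2292.2
  Blue (3, 7): total = 1637.3
  Green (17, 17): total = 2748.8
  Amber (10, 1): total = 1401.5
Minimum is at Amber with total 1401.5 mi.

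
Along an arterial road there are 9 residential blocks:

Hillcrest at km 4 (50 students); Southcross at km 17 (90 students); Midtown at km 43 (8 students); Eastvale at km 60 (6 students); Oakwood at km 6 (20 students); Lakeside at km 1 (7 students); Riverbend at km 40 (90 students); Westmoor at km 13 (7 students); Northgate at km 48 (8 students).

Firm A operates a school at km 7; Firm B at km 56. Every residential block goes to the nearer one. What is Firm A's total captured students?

The indifferent point is the midpoint (7+56)/2 = 31.5; residential blocks left of it (closer to Firm A at 7) go to Firm A, those right go to Firm B.
  Lakeside at 1 (w=7) → Firm A
  Hillcrest at 4 (w=50) → Firm A
  Oakwood at 6 (w=20) → Firm A
  Westmoor at 13 (w=7) → Firm A
  Southcross at 17 (w=90) → Firm A
  Riverbend at 40 (w=90) → Firm B
  Midtown at 43 (w=8) → Firm B
  Northgate at 48 (w=8) → Firm B
  Eastvale at 60 (w=6) → Firm B
Firm A captures 174; Firm B captures 112.

174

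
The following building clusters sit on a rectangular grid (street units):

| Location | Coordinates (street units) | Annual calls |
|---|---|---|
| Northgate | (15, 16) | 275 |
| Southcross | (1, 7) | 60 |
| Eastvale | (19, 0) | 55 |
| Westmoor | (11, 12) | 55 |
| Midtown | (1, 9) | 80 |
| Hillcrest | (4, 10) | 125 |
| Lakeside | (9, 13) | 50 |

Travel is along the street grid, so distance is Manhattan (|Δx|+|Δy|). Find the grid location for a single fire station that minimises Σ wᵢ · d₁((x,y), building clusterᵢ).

(11, 12)

Manhattan distance separates: Σwᵢ(|x−xᵢ|+|y−yᵢ|) = Σwᵢ|x−xᵢ| + Σwᵢ|y−yᵢ|, so x and y are optimised independently as 1-D weighted medians.
Total weight W = 700; half = 350.
x-coordinate, sorted with cumulative weight:
  x=1 (Southcross, w=60) cum 60
  x=1 (Midtown, w=80) cum 140
  x=4 (Hillcrest, w=125) cum 265
  x=9 (Lakeside, w=50) cum 315
  x=11 (Westmoor, w=55) cum 370  ← median
  x=15 (Northgate, w=275) cum 645
  x=19 (Eastvale, w=55) cum 700
⇒ x* = 11
y-coordinate, sorted with cumulative weight:
  y=0 (Eastvale, w=55) cum 55
  y=7 (Southcross, w=60) cum 115
  y=9 (Midtown, w=80) cum 195
  y=10 (Hillcrest, w=125) cum 320
  y=12 (Westmoor, w=55) cum 375  ← median
  y=13 (Lakeside, w=50) cum 425
  y=16 (Northgate, w=275) cum 700
⇒ y* = 12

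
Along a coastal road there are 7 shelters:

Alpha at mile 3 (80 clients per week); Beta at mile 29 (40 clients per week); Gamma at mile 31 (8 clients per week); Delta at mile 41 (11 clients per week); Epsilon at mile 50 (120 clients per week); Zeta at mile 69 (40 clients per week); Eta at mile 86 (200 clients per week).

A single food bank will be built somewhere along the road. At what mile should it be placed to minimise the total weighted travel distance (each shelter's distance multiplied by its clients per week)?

For a sum of weighted absolute distances on a line, the optimum is the weighted median (not the mean). Total weight W = 499; half-weight = 249.5.
Sort by position and accumulate weight:
  mile 3 (Alpha, w=80) → cum 80
  mile 29 (Beta, w=40) → cum 120
  mile 31 (Gamma, w=8) → cum 128
  mile 41 (Delta, w=11) → cum 139
  mile 50 (Epsilon, w=120) → cum 259  ≥ 249.5 → median here
  mile 69 (Zeta, w=40) → cum 299
  mile 86 (Eta, w=200) → cum 499
Optimal location: mile 50.

x = 50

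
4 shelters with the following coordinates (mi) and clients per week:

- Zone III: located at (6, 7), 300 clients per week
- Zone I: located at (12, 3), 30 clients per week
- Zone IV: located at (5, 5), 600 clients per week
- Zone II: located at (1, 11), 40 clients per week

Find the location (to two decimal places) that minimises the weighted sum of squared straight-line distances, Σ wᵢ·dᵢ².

The minimiser of Σwᵢ‖p−pᵢ‖² is the weighted centroid p* = (Σwᵢpᵢ)/(Σwᵢ).
Σwᵢ = 970.
Σwᵢxᵢ = 300·6 + 30·12 + 600·5 + 40·1 = 5200.
Σwᵢyᵢ = 300·7 + 30·3 + 600·5 + 40·11 = 5630.
x* = 5200/970 = 5.36, y* = 5630/970 = 5.80.

(5.36, 5.80)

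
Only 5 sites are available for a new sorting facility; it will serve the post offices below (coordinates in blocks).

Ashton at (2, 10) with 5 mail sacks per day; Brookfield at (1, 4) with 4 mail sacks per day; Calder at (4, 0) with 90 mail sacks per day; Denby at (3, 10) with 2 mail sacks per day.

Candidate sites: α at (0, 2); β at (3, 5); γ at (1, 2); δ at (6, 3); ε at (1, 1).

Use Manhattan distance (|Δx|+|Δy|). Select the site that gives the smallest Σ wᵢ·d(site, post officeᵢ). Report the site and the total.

ε, total 444 blocks

Total weighted distance at each candidate:
  α (0, 2): total = 624
  β (3, 5): total = 592
  γ (1, 2): total = 523
  δ (6, 3): total = 549
  ε (1, 1): total = 444
Minimum is at ε with total 444 blocks.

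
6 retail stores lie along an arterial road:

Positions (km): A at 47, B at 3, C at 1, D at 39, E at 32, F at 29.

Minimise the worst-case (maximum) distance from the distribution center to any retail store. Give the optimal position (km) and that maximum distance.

location 24, max distance 23

The 1-center on a line is the midpoint of the two extreme points: leftmost at 1, rightmost at 47.
Optimal location = (1 + 47)/2 = 24; maximum distance = (47 − 1)/2 = 23.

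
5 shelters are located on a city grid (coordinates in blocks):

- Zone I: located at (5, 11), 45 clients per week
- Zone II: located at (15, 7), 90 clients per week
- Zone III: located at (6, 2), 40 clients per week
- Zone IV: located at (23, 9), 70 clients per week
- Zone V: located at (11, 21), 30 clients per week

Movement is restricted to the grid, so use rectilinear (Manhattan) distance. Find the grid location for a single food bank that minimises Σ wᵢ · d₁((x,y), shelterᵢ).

Manhattan distance separates: Σwᵢ(|x−xᵢ|+|y−yᵢ|) = Σwᵢ|x−xᵢ| + Σwᵢ|y−yᵢ|, so x and y are optimised independently as 1-D weighted medians.
Total weight W = 275; half = 137.5.
x-coordinate, sorted with cumulative weight:
  x=5 (Zone I, w=45) cum 45
  x=6 (Zone III, w=40) cum 85
  x=11 (Zone V, w=30) cum 115
  x=15 (Zone II, w=90) cum 205  ← median
  x=23 (Zone IV, w=70) cum 275
⇒ x* = 15
y-coordinate, sorted with cumulative weight:
  y=2 (Zone III, w=40) cum 40
  y=7 (Zone II, w=90) cum 130
  y=9 (Zone IV, w=70) cum 200  ← median
  y=11 (Zone I, w=45) cum 245
  y=21 (Zone V, w=30) cum 275
⇒ y* = 9

(15, 9)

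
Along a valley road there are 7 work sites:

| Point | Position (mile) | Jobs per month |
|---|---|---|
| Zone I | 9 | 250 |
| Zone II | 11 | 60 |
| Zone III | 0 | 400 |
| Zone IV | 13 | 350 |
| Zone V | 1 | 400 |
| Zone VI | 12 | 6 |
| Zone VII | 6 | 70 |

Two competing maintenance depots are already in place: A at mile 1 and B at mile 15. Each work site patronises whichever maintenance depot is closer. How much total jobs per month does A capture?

The indifferent point is the midpoint (1+15)/2 = 8; work sites left of it (closer to A at 1) go to A, those right go to B.
  Zone III at 0 (w=400) → A
  Zone V at 1 (w=400) → A
  Zone VII at 6 (w=70) → A
  Zone I at 9 (w=250) → B
  Zone II at 11 (w=60) → B
  Zone VI at 12 (w=6) → B
  Zone IV at 13 (w=350) → B
A captures 870; B captures 666.

870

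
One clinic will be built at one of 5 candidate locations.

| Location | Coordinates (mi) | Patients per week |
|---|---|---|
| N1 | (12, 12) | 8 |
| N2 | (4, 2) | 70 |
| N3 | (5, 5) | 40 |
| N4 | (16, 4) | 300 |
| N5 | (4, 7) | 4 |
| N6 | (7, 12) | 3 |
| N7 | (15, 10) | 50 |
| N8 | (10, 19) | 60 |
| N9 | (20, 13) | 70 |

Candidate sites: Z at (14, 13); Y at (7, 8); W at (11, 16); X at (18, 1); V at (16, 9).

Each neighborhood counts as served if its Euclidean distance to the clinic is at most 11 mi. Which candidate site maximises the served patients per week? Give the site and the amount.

Z, covering 491

Coverage radius r = 11 mi; a point is covered iff (Δx)²+(Δy)² ≤ 11² = 121.
  Z (14, 13): covers {N1, N4, N6, N7, N8, N9} → 491
  Y (7, 8): covers {N1, N2, N3, N4, N5, N6, N7} → 475
  W (11, 16): covers {N1, N6, N7, N8, N9} → 191
  X (18, 1): covers {N4, N7} → 350
  V (16, 9): covers {N1, N4, N6, N7, N9} → 431
Maximum coverage at Z: 491 patients per week.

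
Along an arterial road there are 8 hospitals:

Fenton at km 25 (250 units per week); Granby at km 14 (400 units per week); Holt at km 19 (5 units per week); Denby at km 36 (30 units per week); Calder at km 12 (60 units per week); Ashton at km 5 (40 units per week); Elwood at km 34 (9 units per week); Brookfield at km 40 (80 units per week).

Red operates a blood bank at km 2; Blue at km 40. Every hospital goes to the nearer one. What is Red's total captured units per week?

The indifferent point is the midpoint (2+40)/2 = 21; hospitals left of it (closer to Red at 2) go to Red, those right go to Blue.
  Ashton at 5 (w=40) → Red
  Calder at 12 (w=60) → Red
  Granby at 14 (w=400) → Red
  Holt at 19 (w=5) → Red
  Fenton at 25 (w=250) → Blue
  Elwood at 34 (w=9) → Blue
  Denby at 36 (w=30) → Blue
  Brookfield at 40 (w=80) → Blue
Red captures 505; Blue captures 369.

505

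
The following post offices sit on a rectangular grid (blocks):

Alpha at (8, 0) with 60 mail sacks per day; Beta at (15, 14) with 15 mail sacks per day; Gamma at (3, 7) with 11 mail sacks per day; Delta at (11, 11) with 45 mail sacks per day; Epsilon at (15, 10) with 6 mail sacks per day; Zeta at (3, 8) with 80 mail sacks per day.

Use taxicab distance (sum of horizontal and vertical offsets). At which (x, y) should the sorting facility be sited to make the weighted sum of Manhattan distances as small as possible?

Manhattan distance separates: Σwᵢ(|x−xᵢ|+|y−yᵢ|) = Σwᵢ|x−xᵢ| + Σwᵢ|y−yᵢ|, so x and y are optimised independently as 1-D weighted medians.
Total weight W = 217; half = 108.5.
x-coordinate, sorted with cumulative weight:
  x=3 (Gamma, w=11) cum 11
  x=3 (Zeta, w=80) cum 91
  x=8 (Alpha, w=60) cum 151  ← median
  x=11 (Delta, w=45) cum 196
  x=15 (Beta, w=15) cum 211
  x=15 (Epsilon, w=6) cum 217
⇒ x* = 8
y-coordinate, sorted with cumulative weight:
  y=0 (Alpha, w=60) cum 60
  y=7 (Gamma, w=11) cum 71
  y=8 (Zeta, w=80) cum 151  ← median
  y=10 (Epsilon, w=6) cum 157
  y=11 (Delta, w=45) cum 202
  y=14 (Beta, w=15) cum 217
⇒ y* = 8

(8, 8)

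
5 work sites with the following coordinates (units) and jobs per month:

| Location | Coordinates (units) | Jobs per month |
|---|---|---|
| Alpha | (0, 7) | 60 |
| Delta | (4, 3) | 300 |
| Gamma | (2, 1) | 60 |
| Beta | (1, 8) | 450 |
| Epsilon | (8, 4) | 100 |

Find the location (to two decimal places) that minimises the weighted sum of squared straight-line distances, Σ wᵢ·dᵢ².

(2.65, 5.55)

The minimiser of Σwᵢ‖p−pᵢ‖² is the weighted centroid p* = (Σwᵢpᵢ)/(Σwᵢ).
Σwᵢ = 970.
Σwᵢxᵢ = 60·0 + 300·4 + 60·2 + 450·1 + 100·8 = 2570.
Σwᵢyᵢ = 60·7 + 300·3 + 60·1 + 450·8 + 100·4 = 5380.
x* = 2570/970 = 2.65, y* = 5380/970 = 5.55.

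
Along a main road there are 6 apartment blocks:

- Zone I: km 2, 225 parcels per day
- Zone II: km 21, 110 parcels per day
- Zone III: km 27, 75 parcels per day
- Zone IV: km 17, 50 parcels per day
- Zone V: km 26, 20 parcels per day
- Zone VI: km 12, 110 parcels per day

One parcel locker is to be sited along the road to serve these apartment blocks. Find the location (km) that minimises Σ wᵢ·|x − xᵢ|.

x = 12

For a sum of weighted absolute distances on a line, the optimum is the weighted median (not the mean). Total weight W = 590; half-weight = 295.
Sort by position and accumulate weight:
  km 2 (Zone I, w=225) → cum 225
  km 12 (Zone VI, w=110) → cum 335  ≥ 295 → median here
  km 17 (Zone IV, w=50) → cum 385
  km 21 (Zone II, w=110) → cum 495
  km 26 (Zone V, w=20) → cum 515
  km 27 (Zone III, w=75) → cum 590
Optimal location: km 12.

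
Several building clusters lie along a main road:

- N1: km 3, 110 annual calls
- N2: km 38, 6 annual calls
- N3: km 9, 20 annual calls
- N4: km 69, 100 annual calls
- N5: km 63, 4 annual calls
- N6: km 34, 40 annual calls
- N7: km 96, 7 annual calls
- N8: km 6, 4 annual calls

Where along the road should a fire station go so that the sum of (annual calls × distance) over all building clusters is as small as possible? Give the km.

x = 34

For a sum of weighted absolute distances on a line, the optimum is the weighted median (not the mean). Total weight W = 291; half-weight = 145.5.
Sort by position and accumulate weight:
  km 3 (N1, w=110) → cum 110
  km 6 (N8, w=4) → cum 114
  km 9 (N3, w=20) → cum 134
  km 34 (N6, w=40) → cum 174  ≥ 145.5 → median here
  km 38 (N2, w=6) → cum 180
  km 63 (N5, w=4) → cum 184
  km 69 (N4, w=100) → cum 284
  km 96 (N7, w=7) → cum 291
Optimal location: km 34.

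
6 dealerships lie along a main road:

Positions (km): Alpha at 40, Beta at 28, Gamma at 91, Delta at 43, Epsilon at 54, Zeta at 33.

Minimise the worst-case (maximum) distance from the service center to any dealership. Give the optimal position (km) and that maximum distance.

location 59.5, max distance 31.5

The 1-center on a line is the midpoint of the two extreme points: leftmost at 28, rightmost at 91.
Optimal location = (28 + 91)/2 = 59.5; maximum distance = (91 − 28)/2 = 31.5.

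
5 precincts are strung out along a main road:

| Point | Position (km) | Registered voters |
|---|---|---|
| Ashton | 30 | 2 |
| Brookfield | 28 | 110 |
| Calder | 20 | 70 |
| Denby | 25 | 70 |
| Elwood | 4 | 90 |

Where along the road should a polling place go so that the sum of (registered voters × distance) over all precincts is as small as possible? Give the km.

For a sum of weighted absolute distances on a line, the optimum is the weighted median (not the mean). Total weight W = 342; half-weight = 171.
Sort by position and accumulate weight:
  km 4 (Elwood, w=90) → cum 90
  km 20 (Calder, w=70) → cum 160
  km 25 (Denby, w=70) → cum 230  ≥ 171 → median here
  km 28 (Brookfield, w=110) → cum 340
  km 30 (Ashton, w=2) → cum 342
Optimal location: km 25.

x = 25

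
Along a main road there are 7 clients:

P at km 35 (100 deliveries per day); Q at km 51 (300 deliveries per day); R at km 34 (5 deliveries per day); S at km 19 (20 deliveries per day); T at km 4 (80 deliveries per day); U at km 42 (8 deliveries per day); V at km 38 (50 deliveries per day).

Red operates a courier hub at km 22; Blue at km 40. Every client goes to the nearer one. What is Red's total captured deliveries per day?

The indifferent point is the midpoint (22+40)/2 = 31; clients left of it (closer to Red at 22) go to Red, those right go to Blue.
  T at 4 (w=80) → Red
  S at 19 (w=20) → Red
  R at 34 (w=5) → Blue
  P at 35 (w=100) → Blue
  V at 38 (w=50) → Blue
  U at 42 (w=8) → Blue
  Q at 51 (w=300) → Blue
Red captures 100; Blue captures 463.

100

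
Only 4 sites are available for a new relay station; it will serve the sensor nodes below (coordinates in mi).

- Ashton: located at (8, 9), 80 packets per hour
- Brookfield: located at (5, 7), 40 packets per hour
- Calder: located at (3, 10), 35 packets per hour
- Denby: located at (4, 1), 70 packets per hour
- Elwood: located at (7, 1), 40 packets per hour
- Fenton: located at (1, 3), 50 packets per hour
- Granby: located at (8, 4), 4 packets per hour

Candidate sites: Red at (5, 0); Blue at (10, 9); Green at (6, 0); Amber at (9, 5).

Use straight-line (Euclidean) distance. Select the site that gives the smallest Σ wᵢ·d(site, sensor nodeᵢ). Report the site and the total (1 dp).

Amber, total 1827.2 mi

Total weighted distance at each candidate:
  Red (5, 0): total = 1854.3
  Blue (10, 9): total = 2227.0
  Green (6, 0): total = 1908.3
  Amber (9, 5): total = 1827.2
Minimum is at Amber with total 1827.2 mi.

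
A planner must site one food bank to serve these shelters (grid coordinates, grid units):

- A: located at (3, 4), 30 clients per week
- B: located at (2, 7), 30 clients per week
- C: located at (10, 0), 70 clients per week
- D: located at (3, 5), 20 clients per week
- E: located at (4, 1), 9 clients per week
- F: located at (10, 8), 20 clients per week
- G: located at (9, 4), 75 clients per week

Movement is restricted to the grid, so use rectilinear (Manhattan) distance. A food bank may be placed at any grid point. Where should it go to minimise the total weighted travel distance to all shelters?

(9, 4)

Manhattan distance separates: Σwᵢ(|x−xᵢ|+|y−yᵢ|) = Σwᵢ|x−xᵢ| + Σwᵢ|y−yᵢ|, so x and y are optimised independently as 1-D weighted medians.
Total weight W = 254; half = 127.
x-coordinate, sorted with cumulative weight:
  x=2 (B, w=30) cum 30
  x=3 (A, w=30) cum 60
  x=3 (D, w=20) cum 80
  x=4 (E, w=9) cum 89
  x=9 (G, w=75) cum 164  ← median
  x=10 (C, w=70) cum 234
  x=10 (F, w=20) cum 254
⇒ x* = 9
y-coordinate, sorted with cumulative weight:
  y=0 (C, w=70) cum 70
  y=1 (E, w=9) cum 79
  y=4 (A, w=30) cum 109
  y=4 (G, w=75) cum 184  ← median
  y=5 (D, w=20) cum 204
  y=7 (B, w=30) cum 234
  y=8 (F, w=20) cum 254
⇒ y* = 4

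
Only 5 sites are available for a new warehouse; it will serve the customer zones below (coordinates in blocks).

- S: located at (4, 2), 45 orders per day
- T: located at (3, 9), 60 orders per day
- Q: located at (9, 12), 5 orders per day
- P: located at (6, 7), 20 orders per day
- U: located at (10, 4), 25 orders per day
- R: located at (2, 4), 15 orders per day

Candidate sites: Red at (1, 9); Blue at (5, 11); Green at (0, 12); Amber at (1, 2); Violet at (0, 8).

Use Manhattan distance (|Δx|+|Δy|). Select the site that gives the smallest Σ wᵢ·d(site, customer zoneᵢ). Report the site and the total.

Red, total 1205 blocks

Total weighted distance at each candidate:
  Red (1, 9): total = 1205
  Blue (5, 11): total = 1265
  Green (0, 12): total = 1855
  Amber (1, 2): total = 1285
  Violet (0, 8): total = 1335
Minimum is at Red with total 1205 blocks.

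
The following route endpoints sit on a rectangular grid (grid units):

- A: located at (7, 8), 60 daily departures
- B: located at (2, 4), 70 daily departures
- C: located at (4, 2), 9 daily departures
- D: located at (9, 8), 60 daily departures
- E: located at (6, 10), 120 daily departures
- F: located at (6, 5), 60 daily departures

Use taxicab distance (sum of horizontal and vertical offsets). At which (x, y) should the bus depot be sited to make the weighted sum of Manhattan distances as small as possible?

(6, 8)

Manhattan distance separates: Σwᵢ(|x−xᵢ|+|y−yᵢ|) = Σwᵢ|x−xᵢ| + Σwᵢ|y−yᵢ|, so x and y are optimised independently as 1-D weighted medians.
Total weight W = 379; half = 189.5.
x-coordinate, sorted with cumulative weight:
  x=2 (B, w=70) cum 70
  x=4 (C, w=9) cum 79
  x=6 (E, w=120) cum 199  ← median
  x=6 (F, w=60) cum 259
  x=7 (A, w=60) cum 319
  x=9 (D, w=60) cum 379
⇒ x* = 6
y-coordinate, sorted with cumulative weight:
  y=2 (C, w=9) cum 9
  y=4 (B, w=70) cum 79
  y=5 (F, w=60) cum 139
  y=8 (A, w=60) cum 199  ← median
  y=8 (D, w=60) cum 259
  y=10 (E, w=120) cum 379
⇒ y* = 8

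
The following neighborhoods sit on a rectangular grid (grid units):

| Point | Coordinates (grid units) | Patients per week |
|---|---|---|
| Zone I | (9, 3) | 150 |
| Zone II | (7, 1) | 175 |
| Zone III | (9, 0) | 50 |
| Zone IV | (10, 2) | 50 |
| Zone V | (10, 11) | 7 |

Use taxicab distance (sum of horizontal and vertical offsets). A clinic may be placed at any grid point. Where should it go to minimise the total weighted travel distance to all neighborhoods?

(9, 1)

Manhattan distance separates: Σwᵢ(|x−xᵢ|+|y−yᵢ|) = Σwᵢ|x−xᵢ| + Σwᵢ|y−yᵢ|, so x and y are optimised independently as 1-D weighted medians.
Total weight W = 432; half = 216.
x-coordinate, sorted with cumulative weight:
  x=7 (Zone II, w=175) cum 175
  x=9 (Zone I, w=150) cum 325  ← median
  x=9 (Zone III, w=50) cum 375
  x=10 (Zone IV, w=50) cum 425
  x=10 (Zone V, w=7) cum 432
⇒ x* = 9
y-coordinate, sorted with cumulative weight:
  y=0 (Zone III, w=50) cum 50
  y=1 (Zone II, w=175) cum 225  ← median
  y=2 (Zone IV, w=50) cum 275
  y=3 (Zone I, w=150) cum 425
  y=11 (Zone V, w=7) cum 432
⇒ y* = 1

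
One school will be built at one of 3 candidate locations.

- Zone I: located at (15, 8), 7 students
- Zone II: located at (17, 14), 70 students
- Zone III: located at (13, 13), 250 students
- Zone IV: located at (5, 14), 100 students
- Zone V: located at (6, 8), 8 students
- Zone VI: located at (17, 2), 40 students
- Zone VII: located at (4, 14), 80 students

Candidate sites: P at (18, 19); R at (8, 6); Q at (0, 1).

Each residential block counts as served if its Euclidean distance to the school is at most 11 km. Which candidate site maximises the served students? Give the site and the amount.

Coverage radius r = 11 km; a point is covered iff (Δx)²+(Δy)² ≤ 11² = 121.
  P (18, 19): covers {Zone II, Zone III} → 320
  R (8, 6): covers {Zone I, Zone III, Zone IV, Zone V, Zone VI, Zone VII} → 485
  Q (0, 1): covers {Zone V} → 8
Maximum coverage at R: 485 students.

R, covering 485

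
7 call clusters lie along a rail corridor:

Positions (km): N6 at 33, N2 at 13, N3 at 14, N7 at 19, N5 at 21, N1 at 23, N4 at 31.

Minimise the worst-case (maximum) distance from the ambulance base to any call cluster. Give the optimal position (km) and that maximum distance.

The 1-center on a line is the midpoint of the two extreme points: leftmost at 13, rightmost at 33.
Optimal location = (13 + 33)/2 = 23; maximum distance = (33 − 13)/2 = 10.

location 23, max distance 10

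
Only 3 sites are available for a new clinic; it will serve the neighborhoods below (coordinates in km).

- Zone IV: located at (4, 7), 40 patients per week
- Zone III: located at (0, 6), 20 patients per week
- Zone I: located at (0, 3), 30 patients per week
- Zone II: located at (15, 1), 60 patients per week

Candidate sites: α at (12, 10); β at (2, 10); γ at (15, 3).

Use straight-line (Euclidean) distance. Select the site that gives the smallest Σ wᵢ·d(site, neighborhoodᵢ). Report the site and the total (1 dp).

Total weighted distance at each candidate:
  α (12, 10): total = 1580.7
  β (2, 10): total = 1400.8
  γ (15, 3): total = 1344.1
Minimum is at γ with total 1344.1 km.

γ, total 1344.1 km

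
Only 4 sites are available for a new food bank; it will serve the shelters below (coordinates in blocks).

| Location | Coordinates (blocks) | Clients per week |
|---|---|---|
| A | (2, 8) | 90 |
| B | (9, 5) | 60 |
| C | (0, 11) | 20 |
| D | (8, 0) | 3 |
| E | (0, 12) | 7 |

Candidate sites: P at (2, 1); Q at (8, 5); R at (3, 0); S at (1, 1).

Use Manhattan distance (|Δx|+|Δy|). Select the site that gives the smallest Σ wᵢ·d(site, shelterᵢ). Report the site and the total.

Total weighted distance at each candidate:
  P (2, 1): total = 1642
  Q (8, 5): total = 1270
  R (3, 0): total = 1870
  S (1, 1): total = 1768
Minimum is at Q with total 1270 blocks.

Q, total 1270 blocks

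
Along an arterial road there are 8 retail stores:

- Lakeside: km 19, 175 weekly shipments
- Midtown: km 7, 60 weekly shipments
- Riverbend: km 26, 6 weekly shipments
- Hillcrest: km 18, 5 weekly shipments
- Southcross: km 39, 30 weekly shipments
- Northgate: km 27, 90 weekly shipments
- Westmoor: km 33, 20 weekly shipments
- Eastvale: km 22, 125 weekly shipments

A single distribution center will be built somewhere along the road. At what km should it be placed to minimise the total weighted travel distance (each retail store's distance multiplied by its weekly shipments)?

For a sum of weighted absolute distances on a line, the optimum is the weighted median (not the mean). Total weight W = 511; half-weight = 255.5.
Sort by position and accumulate weight:
  km 7 (Midtown, w=60) → cum 60
  km 18 (Hillcrest, w=5) → cum 65
  km 19 (Lakeside, w=175) → cum 240
  km 22 (Eastvale, w=125) → cum 365  ≥ 255.5 → median here
  km 26 (Riverbend, w=6) → cum 371
  km 27 (Northgate, w=90) → cum 461
  km 33 (Westmoor, w=20) → cum 481
  km 39 (Southcross, w=30) → cum 511
Optimal location: km 22.

x = 22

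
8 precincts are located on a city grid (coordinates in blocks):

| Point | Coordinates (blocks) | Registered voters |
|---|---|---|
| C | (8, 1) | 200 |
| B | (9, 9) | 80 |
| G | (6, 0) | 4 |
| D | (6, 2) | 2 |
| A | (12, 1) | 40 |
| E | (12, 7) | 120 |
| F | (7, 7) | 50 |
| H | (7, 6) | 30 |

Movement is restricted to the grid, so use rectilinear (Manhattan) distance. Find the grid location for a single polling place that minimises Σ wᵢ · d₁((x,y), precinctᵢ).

(8, 6)

Manhattan distance separates: Σwᵢ(|x−xᵢ|+|y−yᵢ|) = Σwᵢ|x−xᵢ| + Σwᵢ|y−yᵢ|, so x and y are optimised independently as 1-D weighted medians.
Total weight W = 526; half = 263.
x-coordinate, sorted with cumulative weight:
  x=6 (G, w=4) cum 4
  x=6 (D, w=2) cum 6
  x=7 (F, w=50) cum 56
  x=7 (H, w=30) cum 86
  x=8 (C, w=200) cum 286  ← median
  x=9 (B, w=80) cum 366
  x=12 (A, w=40) cum 406
  x=12 (E, w=120) cum 526
⇒ x* = 8
y-coordinate, sorted with cumulative weight:
  y=0 (G, w=4) cum 4
  y=1 (C, w=200) cum 204
  y=1 (A, w=40) cum 244
  y=2 (D, w=2) cum 246
  y=6 (H, w=30) cum 276  ← median
  y=7 (E, w=120) cum 396
  y=7 (F, w=50) cum 446
  y=9 (B, w=80) cum 526
⇒ y* = 6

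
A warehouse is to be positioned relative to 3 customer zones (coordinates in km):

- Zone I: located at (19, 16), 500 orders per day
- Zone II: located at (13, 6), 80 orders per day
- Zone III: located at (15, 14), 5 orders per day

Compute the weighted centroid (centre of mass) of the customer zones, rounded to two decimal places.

The minimiser of Σwᵢ‖p−pᵢ‖² is the weighted centroid p* = (Σwᵢpᵢ)/(Σwᵢ).
Σwᵢ = 585.
Σwᵢxᵢ = 500·19 + 80·13 + 5·15 = 10615.
Σwᵢyᵢ = 500·16 + 80·6 + 5·14 = 8550.
x* = 10615/585 = 18.15, y* = 8550/585 = 14.62.

(18.15, 14.62)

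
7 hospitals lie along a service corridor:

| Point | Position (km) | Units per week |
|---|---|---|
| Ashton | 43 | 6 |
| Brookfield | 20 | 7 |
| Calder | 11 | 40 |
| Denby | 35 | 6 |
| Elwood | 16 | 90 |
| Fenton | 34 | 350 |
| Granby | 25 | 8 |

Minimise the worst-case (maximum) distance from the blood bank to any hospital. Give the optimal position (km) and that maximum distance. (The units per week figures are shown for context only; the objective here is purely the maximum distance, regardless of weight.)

The 1-center on a line is the midpoint of the two extreme points: leftmost at 11, rightmost at 43.
Optimal location = (11 + 43)/2 = 27; maximum distance = (43 − 11)/2 = 16.

location 27, max distance 16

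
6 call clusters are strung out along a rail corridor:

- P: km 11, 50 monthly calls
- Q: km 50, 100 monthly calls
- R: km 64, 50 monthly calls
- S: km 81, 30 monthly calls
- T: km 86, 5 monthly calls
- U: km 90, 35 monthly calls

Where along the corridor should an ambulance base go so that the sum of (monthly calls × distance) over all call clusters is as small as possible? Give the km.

For a sum of weighted absolute distances on a line, the optimum is the weighted median (not the mean). Total weight W = 270; half-weight = 135.
Sort by position and accumulate weight:
  km 11 (P, w=50) → cum 50
  km 50 (Q, w=100) → cum 150  ≥ 135 → median here
  km 64 (R, w=50) → cum 200
  km 81 (S, w=30) → cum 230
  km 86 (T, w=5) → cum 235
  km 90 (U, w=35) → cum 270
Optimal location: km 50.

x = 50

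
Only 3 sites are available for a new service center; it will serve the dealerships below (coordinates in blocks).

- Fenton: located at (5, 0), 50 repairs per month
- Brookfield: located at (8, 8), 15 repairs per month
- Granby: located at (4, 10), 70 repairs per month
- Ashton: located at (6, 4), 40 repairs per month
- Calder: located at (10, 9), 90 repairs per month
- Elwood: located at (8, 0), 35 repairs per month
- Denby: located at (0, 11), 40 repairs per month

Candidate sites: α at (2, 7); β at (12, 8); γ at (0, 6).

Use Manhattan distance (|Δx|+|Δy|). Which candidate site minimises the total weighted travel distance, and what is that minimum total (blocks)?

Total weighted distance at each candidate:
  α (2, 7): total = 2830
  β (12, 8): total = 3200
  γ (0, 6): total = 3440
Minimum is at α with total 2830 blocks.

α, total 2830 blocks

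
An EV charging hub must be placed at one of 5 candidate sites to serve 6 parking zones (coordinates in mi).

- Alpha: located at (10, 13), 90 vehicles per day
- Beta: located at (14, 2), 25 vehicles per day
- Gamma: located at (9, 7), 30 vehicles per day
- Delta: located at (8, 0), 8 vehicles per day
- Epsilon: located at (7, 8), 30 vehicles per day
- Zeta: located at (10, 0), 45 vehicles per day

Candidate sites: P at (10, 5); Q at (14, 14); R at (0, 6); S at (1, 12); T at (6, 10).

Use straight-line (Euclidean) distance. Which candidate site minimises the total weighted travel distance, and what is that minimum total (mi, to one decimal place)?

Total weighted distance at each candidate:
  P (10, 5): total = 1307.4
  Q (14, 14): total = 1982.8
  R (0, 6): total = 2557.4
  S (1, 12): total = 2510.5
  T (6, 10): total = 1493.5
Minimum is at P with total 1307.4 mi.

P, total 1307.4 mi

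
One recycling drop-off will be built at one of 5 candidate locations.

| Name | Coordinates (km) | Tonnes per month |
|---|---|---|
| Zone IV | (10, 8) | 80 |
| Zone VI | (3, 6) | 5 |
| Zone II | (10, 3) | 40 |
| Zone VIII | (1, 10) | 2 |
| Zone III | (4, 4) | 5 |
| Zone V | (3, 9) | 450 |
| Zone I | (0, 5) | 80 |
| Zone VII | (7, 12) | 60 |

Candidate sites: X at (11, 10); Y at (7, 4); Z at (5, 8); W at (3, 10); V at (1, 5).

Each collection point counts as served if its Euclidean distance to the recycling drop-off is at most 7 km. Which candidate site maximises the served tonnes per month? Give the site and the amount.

Coverage radius r = 7 km; a point is covered iff (Δx)²+(Δy)² ≤ 7² = 49.
  X (11, 10): covers {Zone IV, Zone VII} → 140
  Y (7, 4): covers {Zone IV, Zone VI, Zone II, Zone III, Zone V} → 580
  Z (5, 8): covers {Zone IV, Zone VI, Zone VIII, Zone III, Zone V, Zone I, Zone VII} → 682
  W (3, 10): covers {Zone VI, Zone VIII, Zone III, Zone V, Zone I, Zone VII} → 602
  V (1, 5): covers {Zone VI, Zone VIII, Zone III, Zone V, Zone I} → 542
Maximum coverage at Z: 682 tonnes per month.

Z, covering 682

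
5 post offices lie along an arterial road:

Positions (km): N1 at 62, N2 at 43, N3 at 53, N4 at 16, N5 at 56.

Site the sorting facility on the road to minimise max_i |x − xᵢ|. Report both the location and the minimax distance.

The 1-center on a line is the midpoint of the two extreme points: leftmost at 16, rightmost at 62.
Optimal location = (16 + 62)/2 = 39; maximum distance = (62 − 16)/2 = 23.

location 39, max distance 23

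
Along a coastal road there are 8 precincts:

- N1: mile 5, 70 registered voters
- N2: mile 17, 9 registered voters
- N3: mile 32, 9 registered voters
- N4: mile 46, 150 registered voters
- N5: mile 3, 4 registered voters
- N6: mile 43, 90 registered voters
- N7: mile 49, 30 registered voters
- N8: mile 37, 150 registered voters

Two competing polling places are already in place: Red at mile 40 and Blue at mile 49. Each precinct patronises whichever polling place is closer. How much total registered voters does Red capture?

The indifferent point is the midpoint (40+49)/2 = 44.5; precincts left of it (closer to Red at 40) go to Red, those right go to Blue.
  N5 at 3 (w=4) → Red
  N1 at 5 (w=70) → Red
  N2 at 17 (w=9) → Red
  N3 at 32 (w=9) → Red
  N8 at 37 (w=150) → Red
  N6 at 43 (w=90) → Red
  N4 at 46 (w=150) → Blue
  N7 at 49 (w=30) → Blue
Red captures 332; Blue captures 180.

332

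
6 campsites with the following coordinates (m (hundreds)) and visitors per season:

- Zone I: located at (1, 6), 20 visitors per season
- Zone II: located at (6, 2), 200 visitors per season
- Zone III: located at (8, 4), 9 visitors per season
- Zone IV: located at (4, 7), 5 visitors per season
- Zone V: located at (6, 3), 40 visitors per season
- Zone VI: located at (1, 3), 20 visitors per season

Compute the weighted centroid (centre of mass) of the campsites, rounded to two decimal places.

(5.35, 2.62)

The minimiser of Σwᵢ‖p−pᵢ‖² is the weighted centroid p* = (Σwᵢpᵢ)/(Σwᵢ).
Σwᵢ = 294.
Σwᵢxᵢ = 20·1 + 200·6 + 9·8 + 5·4 + 40·6 + 20·1 = 1572.
Σwᵢyᵢ = 20·6 + 200·2 + 9·4 + 5·7 + 40·3 + 20·3 = 771.
x* = 1572/294 = 5.35, y* = 771/294 = 2.62.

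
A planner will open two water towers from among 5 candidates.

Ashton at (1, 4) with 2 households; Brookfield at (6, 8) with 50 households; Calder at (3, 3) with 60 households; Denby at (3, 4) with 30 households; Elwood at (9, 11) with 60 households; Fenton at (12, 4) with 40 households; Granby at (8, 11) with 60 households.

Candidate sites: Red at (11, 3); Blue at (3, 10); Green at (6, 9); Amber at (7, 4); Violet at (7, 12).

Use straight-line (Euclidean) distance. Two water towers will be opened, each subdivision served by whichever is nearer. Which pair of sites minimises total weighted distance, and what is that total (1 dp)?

Evaluate every pair (each demand assigned to the nearer of the two):
  {Amber, Violet}: total = 1004.6
  {Green, Amber}: total = 1015.4
  {Red, Green}: total = 1084.2
  {Green, Violet}: total = 1173.0
  {Red, Violet}: total = 1223.6
  {Blue, Green}: total = 1338.5
  {Blue, Violet}: total = 1389.3
  {Blue, Amber}: total = 1430.6
  {Red, Amber}: total = 1503.2
  {Red, Blue}: total = 1520.4
Best pair: {Amber, Violet} with total 1004.6.

{Amber, Violet}, total 1004.6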